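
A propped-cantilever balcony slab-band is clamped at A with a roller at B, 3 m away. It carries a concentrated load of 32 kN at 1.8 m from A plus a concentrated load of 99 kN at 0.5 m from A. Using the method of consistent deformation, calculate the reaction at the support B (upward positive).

Release the roller at B. Primary structure: cantilever fixed at A.
Downward deflection at the released point B due to the loads:
  point load 32 at a = 1.8: Pa²(3L − a)/(6EI) = 124.4/EI
  point load 99 at a = 0.5: Pa²(3L − a)/(6EI) = 35.06/EI
  δ_0 = 159.5/EI
Flexibility coefficient — unit upward force at B: δ_{BB} = L³/(3EI) = 9/EI.
The prop prevents deflection at B: R_B = δ_0/δ_{BB} = 159.5/9 = 17.72 kN.

R_B = 17.72 kN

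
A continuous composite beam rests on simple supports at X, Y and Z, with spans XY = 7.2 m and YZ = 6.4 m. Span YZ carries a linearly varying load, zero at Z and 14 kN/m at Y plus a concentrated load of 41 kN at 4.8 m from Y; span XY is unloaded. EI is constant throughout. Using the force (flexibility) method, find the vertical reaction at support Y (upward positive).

Take M_Y as the redundant. Released structure: two simple spans XY and YZ with a hinge at Y.
Rotations at Y on the released spans (each span's end-slope, ×1/EI):
  span YZ: triangular load, peak 14: w₀L³/(45EI) = 81.56/EI
  span YZ: point load 41 at a = 4.8: Pab(L + b)/(6LEI) = 65.6/EI
  relative rotation θ_0 = (0 + 147.2)/EI = 147.2/EI
A unit hogging moment at Y produces rotation L₁/(3EI) + L₂/(3EI) = 4.533/EI.
Compatibility: M_Y·(L₁+L₂)/(3EI) = θ_0, giving M_Y = 32.46 kN·m (hogging).
Span XY, ΣM about X with M_Y applied at Y: R_Y^{XY}·7.2 = 0 + 32.46, so R_Y^{XY} = 4.508 kN and R_X = 0 − 4.508 = -4.508 kN.
Span YZ, ΣM about Z: R_Y^{YZ}·6.4 = 256.7 + 32.46, so R_Y^{YZ} = 45.19 kN and R_Z = 85.8 − 45.19 = 40.61 kN.
R_Y = 4.508 + 45.19 = 49.7 kN.

R_Y = 49.7 kN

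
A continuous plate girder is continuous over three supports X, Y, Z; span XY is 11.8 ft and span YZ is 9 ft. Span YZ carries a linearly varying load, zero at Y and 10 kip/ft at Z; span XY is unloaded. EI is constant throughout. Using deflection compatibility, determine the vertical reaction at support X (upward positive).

R_X = -1.733 kip

Release continuity at Y by inserting a hinge; the redundant is the internal moment M_Y. The primary structure is two simply-supported spans XY and YZ.
Discontinuity in slope at Y on the released structure — sum the simple-span end rotations:
  span YZ: triangular load, peak 10: 7w₀L³/(360EI) = 141.8/EI
  relative rotation θ_0 = (0 + 141.8)/EI = 141.8/EI
A unit hogging moment at Y produces rotation L₁/(3EI) + L₂/(3EI) = 6.933/EI.
Slope continuity at Y: θ_0 = M_Y·6.933/EI, so M_Y = 141.8/6.933 = 20.44 kip·ft (hogging).
Span XY, ΣM about X with M_Y applied at Y: R_Y^{XY}·11.8 = 0 + 20.44, so R_Y^{XY} = 1.733 kip and R_X = 0 − 1.733 = -1.733 kip.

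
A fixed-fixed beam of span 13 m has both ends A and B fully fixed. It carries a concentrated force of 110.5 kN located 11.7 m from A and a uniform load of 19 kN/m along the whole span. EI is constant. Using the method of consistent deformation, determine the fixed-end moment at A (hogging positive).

M_A = 280.5 kN·m

Take the two fixed-end moments M_A, M_B as redundants; the released structure is the simple span AB.
On the primary (simply-supported) span, the end slopes from the loading are:
  at A: point load 110.5 at a = 11.7: Pab(L + b)/(6LEI) = 308.1/EI
  at B: point load 110.5 at a = 11.7: Pab(L + a)/(6LEI) = 532.2/EI
  at A: UDL 19: wL³/(24EI) = 1739/EI
  at B: UDL 19: wL³/(24EI) = 1739/EI
  θ_A0 = 2047/EI,  θ_B0 = 2272/EI
Flexibility coefficients: a unit moment at one end gives L/(3EI) there and L/(6EI) at the far end, so f₁₁ = f₂₂ = 4.333/EI and f₁₂ = f₂₁ = 2.167/EI.
Compatibility — zero rotation at each built-in end:
  4.333 M_A + 2.167 M_B = 2047
  2.167 M_A + 4.333 M_B = 2272
Solving the pair gives M_A = 280.5 kN·m and M_B = 383.9 kN·m (hogging).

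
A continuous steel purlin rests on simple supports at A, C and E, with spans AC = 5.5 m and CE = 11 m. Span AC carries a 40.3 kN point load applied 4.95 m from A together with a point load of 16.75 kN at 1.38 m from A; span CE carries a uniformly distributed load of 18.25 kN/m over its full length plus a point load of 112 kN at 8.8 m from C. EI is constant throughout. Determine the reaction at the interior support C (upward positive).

R_C = 237.6 kN

Release continuity at C by inserting a hinge; the redundant is the internal moment M_C. The primary structure is two simply-supported spans AC and CE.
End slopes at the hinge C, treating each span as simply supported:
  span AC: point load 40.3 at a = 4.95: Pab(L + a)/(6LEI) = 34.74/EI
  span AC: point load 16.75 at a = 1.38: Pab(L + a)/(6LEI) = 19.85/EI
  span CE: UDL 18.25: wL³/(24EI) = 1012/EI
  span CE: point load 112 at a = 8.8: Pab(L + b)/(6LEI) = 433.7/EI
  relative rotation θ_0 = (54.6 + 1446)/EI = 1500/EI
A unit hogging moment at C produces rotation L₁/(3EI) + L₂/(3EI) = 5.5/EI.
Slope continuity at C: θ_0 = M_C·5.5/EI, so M_C = 1500/5.5 = 272.8 kN·m (hogging).
Span AC, ΣM about A with M_C applied at C: R_C^{AC}·5.5 = 222.6 + 272.8, so R_C^{AC} = 90.07 kN and R_A = 57.05 − 90.07 = -33.02 kN.
Span CE, ΣM about E: R_C^{CE}·11 = 1351 + 272.8, so R_C^{CE} = 147.6 kN and R_E = 312.8 − 147.6 = 165.2 kN.
R_C = 90.07 + 147.6 = 237.6 kN.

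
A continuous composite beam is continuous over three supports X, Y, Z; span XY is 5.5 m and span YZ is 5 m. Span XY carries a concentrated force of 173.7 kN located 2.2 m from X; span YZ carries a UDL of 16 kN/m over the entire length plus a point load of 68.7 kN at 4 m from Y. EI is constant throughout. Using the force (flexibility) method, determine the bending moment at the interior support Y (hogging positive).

Insert a hinge at Y; M_Y is the redundant, and each span becomes simply supported.
End slopes at the hinge Y, treating each span as simply supported:
  span XY: point load 173.7 at a = 2.2: Pab(L + a)/(6LEI) = 294.2/EI
  span YZ: UDL 16: wL³/(24EI) = 83.33/EI
  span YZ: point load 68.7 at a = 4: Pab(L + b)/(6LEI) = 54.96/EI
  relative rotation θ_0 = (294.2 + 138.3)/EI = 432.5/EI
A unit hogging moment at Y produces rotation L₁/(3EI) + L₂/(3EI) = 3.5/EI.
Slope continuity at Y: θ_0 = M_Y·3.5/EI, so M_Y = 432.5/3.5 = 123.6 kN·m (hogging).

M_Y = 123.6 kN·m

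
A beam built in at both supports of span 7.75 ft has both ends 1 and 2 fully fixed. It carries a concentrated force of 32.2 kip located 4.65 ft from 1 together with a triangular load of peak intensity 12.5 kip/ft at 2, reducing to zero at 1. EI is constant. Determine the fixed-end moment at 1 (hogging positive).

M_1 = 48.98 kip·ft

Release both end moments; the primary structure is a simply-supported span 12 with redundants M_1 and M_2.
Simple-span end rotations at 1 and 2 under the given loads:
  at 1: point load 32.2 at a = 4.65: Pab(L + b)/(6LEI) = 108.3/EI
  at 2: point load 32.2 at a = 4.65: Pab(L + a)/(6LEI) = 123.8/EI
  at 1: triangular load, peak 12.5: 7w₀L³/(360EI) = 113.1/EI
  at 2: triangular load, peak 12.5: w₀L³/(45EI) = 129.3/EI
  θ_10 = 221.4/EI,  θ_20 = 253.1/EI
Flexibility coefficients: a unit moment at one end gives L/(3EI) there and L/(6EI) at the far end, so f₁₁ = f₂₂ = 2.583/EI and f₁₂ = f₂₁ = 1.292/EI.
Compatibility — zero rotation at each built-in end:
  2.583 M_1 + 1.292 M_2 = 221.4
  1.292 M_1 + 2.583 M_2 = 253.1
Solving the pair gives M_1 = 48.98 kip·ft and M_2 = 73.47 kip·ft (hogging).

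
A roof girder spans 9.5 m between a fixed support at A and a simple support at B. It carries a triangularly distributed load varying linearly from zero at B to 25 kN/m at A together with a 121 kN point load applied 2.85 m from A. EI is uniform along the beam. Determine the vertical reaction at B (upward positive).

R_B = 38.45 kN

Take the reaction at B as the redundant and release it; the primary structure is a cantilever fixed at A.
Downward deflection at the released point B due to the loads:
  triangular load, peak 25 at the fixed end: w₀L⁴/(30EI) = 6788/EI
  point load 121 at a = 2.85: Pa²(3L − a)/(6EI) = 4202/EI
  δ_0 = 10989/EI
Tip deflection under a unit load at B: L³/(3EI) = 285.8/EI.
The prop prevents deflection at B: R_B = δ_0/δ_{BB} = 10989/285.8 = 38.45 kN.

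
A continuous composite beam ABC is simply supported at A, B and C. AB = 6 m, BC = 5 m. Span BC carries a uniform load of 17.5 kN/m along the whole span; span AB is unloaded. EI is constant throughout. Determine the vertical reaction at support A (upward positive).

Take M_B as the redundant. Released structure: two simple spans AB and BC with a hinge at B.
Discontinuity in slope at B on the released structure — sum the simple-span end rotations:
  span BC: UDL 17.5: wL³/(24EI) = 91.15/EI
  relative rotation θ_0 = (0 + 91.15)/EI = 91.15/EI
A unit hogging moment at B produces rotation L₁/(3EI) + L₂/(3EI) = 3.667/EI.
Slope continuity at B: θ_0 = M_B·3.667/EI, so M_B = 91.15/3.667 = 24.86 kN·m (hogging).
Span AB, ΣM about A with M_B applied at B: R_B^{AB}·6 = 0 + 24.86, so R_B^{AB} = 4.143 kN and R_A = 0 − 4.143 = -4.143 kN.

R_A = -4.143 kN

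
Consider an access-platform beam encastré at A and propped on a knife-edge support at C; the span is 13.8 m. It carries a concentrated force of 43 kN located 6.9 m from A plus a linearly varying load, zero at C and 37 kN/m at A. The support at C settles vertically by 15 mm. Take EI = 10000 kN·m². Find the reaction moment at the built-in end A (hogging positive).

Take the reaction at C as the redundant and release it; the primary structure is a cantilever fixed at A.
Primary-structure tip deflection at C by superposition:
  point load 43 at a = 6.9: Pa²(3L − a)/(6EI) = 11772/EI
  triangular load, peak 37 at the fixed end: w₀L⁴/(30EI) = 44730/EI
  δ_0 = 56501/EI
Tip deflection under a unit load at C: L³/(3EI) = 876/EI.
With EI = 10000 kN·m²: δ_0 = 5.6501 m and δ_{CC} = 0.087602 m/kN.
Compatibility — the beam at C must follow the support down by 0.015 m: δ_0 − R_C·δ_{CC} = 0.015, so R_C = (5.6501 − 0.015)/0.087602 = 64.33 kN.
Moment equilibrium about A: M_A = Σ(load moments about A) − R_C·L = 1471 − 64.33×13.8 = 583.4 kN·m.

M_A = 583.4 kN·m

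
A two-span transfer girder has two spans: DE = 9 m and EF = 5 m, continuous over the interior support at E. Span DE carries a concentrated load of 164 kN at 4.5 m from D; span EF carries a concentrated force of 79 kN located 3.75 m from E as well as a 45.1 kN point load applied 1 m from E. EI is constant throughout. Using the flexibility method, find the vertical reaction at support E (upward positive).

R_E = 201.9 kN

Take M_E as the redundant. Released structure: two simple spans DE and EF with a hinge at E.
End slopes at the hinge E, treating each span as simply supported:
  span DE: point load 164 at a = 4.5: Pab(L + a)/(6LEI) = 830.2/EI
  span EF: point load 79 at a = 3.75: Pab(L + b)/(6LEI) = 77.15/EI
  span EF: point load 45.1 at a = 1: Pab(L + b)/(6LEI) = 54.12/EI
  relative rotation θ_0 = (830.2 + 131.3)/EI = 961.5/EI
A unit hogging moment at E produces rotation L₁/(3EI) + L₂/(3EI) = 4.667/EI.
Slope continuity at E: θ_0 = M_E·4.667/EI, so M_E = 961.5/4.667 = 206 kN·m (hogging).
Span DE, ΣM about D with M_E applied at E: R_E^{DE}·9 = 738 + 206, so R_E^{DE} = 104.9 kN and R_D = 164 − 104.9 = 59.11 kN.
Span EF, ΣM about F: R_E^{EF}·5 = 279.1 + 206, so R_E^{EF} = 97.04 kN and R_F = 124.1 − 97.04 = 27.06 kN.
R_E = 104.9 + 97.04 = 201.9 kN.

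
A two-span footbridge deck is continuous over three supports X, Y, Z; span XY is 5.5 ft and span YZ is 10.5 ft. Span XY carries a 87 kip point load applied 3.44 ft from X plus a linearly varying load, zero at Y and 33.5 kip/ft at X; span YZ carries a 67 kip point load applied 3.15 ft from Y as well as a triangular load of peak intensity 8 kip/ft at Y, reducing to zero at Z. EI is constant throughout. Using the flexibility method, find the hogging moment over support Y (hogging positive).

M_Y = 172.6 kip·ft

Take M_Y as the redundant. Released structure: two simple spans XY and YZ with a hinge at Y.
Rotations at Y on the released spans (each span's end-slope, ×1/EI):
  span XY: point load 87 at a = 3.44: Pab(L + a)/(6LEI) = 167/EI
  span XY: triangular load, peak 33.5: 7w₀L³/(360EI) = 108.4/EI
  span YZ: point load 67 at a = 3.15: Pab(L + b)/(6LEI) = 439.5/EI
  span YZ: triangular load, peak 8: w₀L³/(45EI) = 205.8/EI
  relative rotation θ_0 = (275.4 + 645.3)/EI = 920.7/EI
A unit hogging moment at Y produces rotation L₁/(3EI) + L₂/(3EI) = 5.333/EI.
Compatibility: M_Y·(L₁+L₂)/(3EI) = θ_0, giving M_Y = 172.6 kip·ft (hogging).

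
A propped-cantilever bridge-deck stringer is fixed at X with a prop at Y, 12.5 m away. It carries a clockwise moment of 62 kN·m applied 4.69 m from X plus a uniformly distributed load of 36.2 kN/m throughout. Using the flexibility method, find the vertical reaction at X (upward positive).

Choose R_Y as the redundant. The primary structure is the cantilever fixed at X.
Deflection at Y on the released cantilever, summing each load's contribution:
  clockwise couple 62 at a = 4.69: M₀a(2L − a)/(2EI) = 2953/EI
  UDL 36.2: wL⁴/(8EI) = 110474/EI
  δ_0 = 113427/EI
Flexibility coefficient — unit upward force at Y: δ_{YY} = L³/(3EI) = 651/EI.
The prop prevents deflection at Y: R_Y = δ_0/δ_{YY} = 113427/651 = 174.2 kN.
Vertical equilibrium: R_X = ΣP − R_Y = 452.5 − 174.2 = 278.3 kN.

R_X = 278.3 kN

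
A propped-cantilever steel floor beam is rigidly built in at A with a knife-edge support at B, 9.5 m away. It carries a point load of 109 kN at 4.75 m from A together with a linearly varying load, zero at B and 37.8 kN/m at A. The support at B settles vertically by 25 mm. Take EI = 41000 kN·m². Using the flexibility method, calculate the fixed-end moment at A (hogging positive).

Release the roller at B. Primary structure: cantilever fixed at A.
Primary-structure tip deflection at B by superposition:
  point load 109 at a = 4.75: Pa²(3L − a)/(6EI) = 9735/EI
  triangular load, peak 37.8 at the fixed end: w₀L⁴/(30EI) = 10263/EI
  δ_0 = 19998/EI
Flexibility coefficient — unit upward force at B: δ_{BB} = L³/(3EI) = 285.8/EI.
With EI = 41000 kN·m²: δ_0 = 0.48775 m and δ_{BB} = 0.006971 m/kN.
Compatibility — the beam at B must follow the support down by 0.025 m: δ_0 − R_B·δ_{BB} = 0.025, so R_B = (0.48775 − 0.025)/0.006971 = 66.39 kN.
Moment equilibrium about A: M_A = Σ(load moments about A) − R_B·L = 1086 − 66.39×9.5 = 455.7 kN·m.

M_A = 455.7 kN·m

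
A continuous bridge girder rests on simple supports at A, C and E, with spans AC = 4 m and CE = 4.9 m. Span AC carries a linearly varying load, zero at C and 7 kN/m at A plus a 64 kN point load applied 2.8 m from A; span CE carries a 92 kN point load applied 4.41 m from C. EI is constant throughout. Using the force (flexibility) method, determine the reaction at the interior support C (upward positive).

Take M_C as the redundant. Released structure: two simple spans AC and CE with a hinge at C.
Rotations at C on the released spans (each span's end-slope, ×1/EI):
  span AC: triangular load, peak 7: 7w₀L³/(360EI) = 8.711/EI
  span AC: point load 64 at a = 2.8: Pab(L + a)/(6LEI) = 60.93/EI
  span CE: point load 92 at a = 4.41: Pab(L + b)/(6LEI) = 36.45/EI
  relative rotation θ_0 = (69.64 + 36.45)/EI = 106.1/EI
A unit hogging moment at C produces rotation L₁/(3EI) + L₂/(3EI) = 2.967/EI.
Slope continuity at C: θ_0 = M_C·2.967/EI, so M_C = 106.1/2.967 = 35.76 kN·m (hogging).
Span AC, ΣM about A with M_C applied at C: R_C^{AC}·4 = 197.9 + 35.76, so R_C^{AC} = 58.41 kN and R_A = 78 − 58.41 = 19.59 kN.
Span CE, ΣM about E: R_C^{CE}·4.9 = 45.08 + 35.76, so R_C^{CE} = 16.5 kN and R_E = 92 − 16.5 = 75.5 kN.
R_C = 58.41 + 16.5 = 74.9 kN.

R_C = 74.9 kN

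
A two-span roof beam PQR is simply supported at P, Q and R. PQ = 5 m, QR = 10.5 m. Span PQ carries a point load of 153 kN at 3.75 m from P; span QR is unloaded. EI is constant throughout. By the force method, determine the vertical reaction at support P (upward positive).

R_P = 30.15 kN

Insert a hinge at Q; M_Q is the redundant, and each span becomes simply supported.
Rotations at Q on the released spans (each span's end-slope, ×1/EI):
  span PQ: point load 153 at a = 3.75: Pab(L + a)/(6LEI) = 209.2/EI
  relative rotation θ_0 = (209.2 + 0)/EI = 209.2/EI
A unit hogging moment at Q produces rotation L₁/(3EI) + L₂/(3EI) = 5.167/EI.
Slope continuity at Q: θ_0 = M_Q·5.167/EI, so M_Q = 209.2/5.167 = 40.49 kN·m (hogging).
Span PQ, ΣM about P with M_Q applied at Q: R_Q^{PQ}·5 = 573.8 + 40.49, so R_Q^{PQ} = 122.8 kN and R_P = 153 − 122.8 = 30.15 kN.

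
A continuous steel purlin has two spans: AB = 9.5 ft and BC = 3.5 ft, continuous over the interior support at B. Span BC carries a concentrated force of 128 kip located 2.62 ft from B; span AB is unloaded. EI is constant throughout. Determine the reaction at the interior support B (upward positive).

R_B = 37.74 kip

Insert a hinge at B; M_B is the redundant, and each span becomes simply supported.
Rotations at B on the released spans (each span's end-slope, ×1/EI):
  span BC: point load 128 at a = 2.62: Pab(L + b)/(6LEI) = 61.55/EI
  relative rotation θ_0 = (0 + 61.55)/EI = 61.55/EI
A unit hogging moment at B produces rotation L₁/(3EI) + L₂/(3EI) = 4.333/EI.
Slope continuity at B: θ_0 = M_B·4.333/EI, so M_B = 61.55/4.333 = 14.2 kip·ft (hogging).
Span AB, ΣM about A with M_B applied at B: R_B^{AB}·9.5 = 0 + 14.2, so R_B^{AB} = 1.495 kip and R_A = 0 − 1.495 = -1.495 kip.
Span BC, ΣM about C: R_B^{BC}·3.5 = 112.6 + 14.2, so R_B^{BC} = 36.24 kip and R_C = 128 − 36.24 = 91.76 kip.
R_B = 1.495 + 36.24 = 37.74 kip.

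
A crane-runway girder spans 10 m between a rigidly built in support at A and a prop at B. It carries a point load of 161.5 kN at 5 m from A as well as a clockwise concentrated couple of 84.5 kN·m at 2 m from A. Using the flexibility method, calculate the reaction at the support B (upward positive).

Remove the prop at B; the released (primary) structure is a cantilever built in at A.
Primary-structure tip deflection at B by superposition:
  point load 161.5 at a = 5: Pa²(3L − a)/(6EI) = 16823/EI
  clockwise couple 84.5 at a = 2: M₀a(2L − a)/(2EI) = 1521/EI
  δ_0 = 18344/EI
Tip deflection under a unit load at B: L³/(3EI) = 333.3/EI.
Compatibility at B: δ_0 − R_B·δ_{BB} = 0, so R_B = 18344/333.3 = 55.03 kN.

R_B = 55.03 kN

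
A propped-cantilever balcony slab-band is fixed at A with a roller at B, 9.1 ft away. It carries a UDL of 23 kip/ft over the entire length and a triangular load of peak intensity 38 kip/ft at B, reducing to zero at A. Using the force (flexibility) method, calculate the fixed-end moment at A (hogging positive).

Choose R_B as the redundant. The primary structure is the cantilever fixed at A.
Deflection at B on the released cantilever, summing each load's contribution:
  UDL 23: wL⁴/(8EI) = 19715/EI
  triangular load, peak 38 at the free end: 11w₀L⁴/(120EI) = 23887/EI
  δ_0 = 43602/EI
Flexibility coefficient — unit upward force at B: δ_{BB} = L³/(3EI) = 251.2/EI.
Compatibility at B: δ_0 − R_B·δ_{BB} = 0, so R_B = 43602/251.2 = 173.6 kip.
Moment equilibrium about A: M_A = Σ(load moments about A) − R_B·L = 2001 − 173.6×9.1 = 421.6 kip·ft.

M_A = 421.6 kip·ft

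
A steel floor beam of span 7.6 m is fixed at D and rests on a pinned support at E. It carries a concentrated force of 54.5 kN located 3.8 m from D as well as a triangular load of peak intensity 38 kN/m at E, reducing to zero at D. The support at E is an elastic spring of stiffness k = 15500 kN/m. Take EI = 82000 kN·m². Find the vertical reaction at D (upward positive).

R_D = 105.8 kN

Take the reaction at E as the redundant and release it; the primary structure is a cantilever fixed at D.
Free-end deflection of the primary structure under the applied loading (downward +):
  point load 54.5 at a = 3.8: Pa²(3L − a)/(6EI) = 2492/EI
  triangular load, peak 38 at the free end: 11w₀L⁴/(120EI) = 11621/EI
  δ_0 = 14113/EI
Flexibility coefficient — unit upward force at E: δ_{EE} = L³/(3EI) = 146.3/EI.
With EI = 82000 kN·m²: δ_0 = 0.17211 m and δ_{EE} = 0.001784 m/kN.
Compatibility — the spring shortens by R_E/k under the reaction it provides: δ_0 − R_E·δ_{EE} = R_E/k. With 1/k = 0.000065 m/kN, R_E = δ_0 / (δ_{EE} + 1/k) = 0.17211 / (0.001784 + 0.000065) = 93.09 kN.
Vertical equilibrium: R_D = ΣP − R_E = 198.9 − 93.09 = 105.8 kN.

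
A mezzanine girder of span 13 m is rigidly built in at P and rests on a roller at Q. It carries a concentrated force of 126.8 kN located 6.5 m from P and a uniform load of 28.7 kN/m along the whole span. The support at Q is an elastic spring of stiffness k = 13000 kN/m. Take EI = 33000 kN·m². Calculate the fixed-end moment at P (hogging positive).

Remove the prop at Q; the released (primary) structure is a cantilever built in at P.
Downward deflection at the released point Q due to the loads:
  point load 126.8 at a = 6.5: Pa²(3L − a)/(6EI) = 29019/EI
  UDL 28.7: wL⁴/(8EI) = 102463/EI
  δ_0 = 131481/EI
Flexibility coefficient — unit upward force at Q: δ_{QQ} = L³/(3EI) = 732.3/EI.
With EI = 33000 kN·m²: δ_0 = 3.9843 m and δ_{QQ} = 0.022192 m/kN.
Compatibility — the spring shortens by R_Q/k under the reaction it provides: δ_0 − R_Q·δ_{QQ} = R_Q/k. With 1/k = 0.000077 m/kN, R_Q = δ_0 / (δ_{QQ} + 1/k) = 3.9843 / (0.022192 + 0.000077) = 178.9 kN.
Moment equilibrium about P: M_P = Σ(load moments about P) − R_Q·L = 3249 − 178.9×13 = 923.4 kN·m.

M_P = 923.4 kN·m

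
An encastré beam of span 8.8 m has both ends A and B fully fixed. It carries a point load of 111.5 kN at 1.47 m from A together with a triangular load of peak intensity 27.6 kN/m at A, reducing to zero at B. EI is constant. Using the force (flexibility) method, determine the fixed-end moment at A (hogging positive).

Release both end moments; the primary structure is a simply-supported span AB with redundants M_A and M_B.
Simple-span end rotations at A and B under the given loads:
  at A: point load 111.5 at a = 1.47: Pab(L + b)/(6LEI) = 367/EI
  at B: point load 111.5 at a = 1.47: Pab(L + a)/(6LEI) = 233.7/EI
  at A: triangular load, peak 27.6: w₀L³/(45EI) = 418/EI
  at B: triangular load, peak 27.6: 7w₀L³/(360EI) = 365.7/EI
  θ_A0 = 785/EI,  θ_B0 = 599.4/EI
Flexibility coefficients: a unit moment at one end gives L/(3EI) there and L/(6EI) at the far end, so f₁₁ = f₂₂ = 2.933/EI and f₁₂ = f₂₁ = 1.467/EI.
Compatibility — zero rotation at each built-in end:
  2.933 M_A + 1.467 M_B = 785
  1.467 M_A + 2.933 M_B = 599.4
Solving the pair gives M_A = 220.6 kN·m and M_B = 94.05 kN·m (hogging).

M_A = 220.6 kN·m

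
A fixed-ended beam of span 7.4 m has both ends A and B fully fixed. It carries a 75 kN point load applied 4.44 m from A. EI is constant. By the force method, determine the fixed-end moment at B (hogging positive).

M_B = 79.92 kN·m

Take the two fixed-end moments M_A, M_B as redundants; the released structure is the simple span AB.
End rotations of the released simple span under the applied load (×1/EI):
  at A: point load 75 at a = 4.44: Pab(L + b)/(6LEI) = 230/EI
  at B: point load 75 at a = 4.44: Pab(L + a)/(6LEI) = 262.8/EI
  θ_A0 = 230/EI,  θ_B0 = 262.8/EI
Flexibility coefficients: a unit moment at one end gives L/(3EI) there and L/(6EI) at the far end, so f₁₁ = f₂₂ = 2.467/EI and f₁₂ = f₂₁ = 1.233/EI.
Compatibility — zero rotation at each built-in end:
  2.467 M_A + 1.233 M_B = 230
  1.233 M_A + 2.467 M_B = 262.8
Solving the pair gives M_A = 53.28 kN·m and M_B = 79.92 kN·m (hogging).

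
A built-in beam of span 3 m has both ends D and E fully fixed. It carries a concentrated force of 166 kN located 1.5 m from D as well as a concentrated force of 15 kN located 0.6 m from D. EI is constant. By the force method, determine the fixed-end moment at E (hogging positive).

M_E = 63.69 kN·m

Release both end moments; the primary structure is a simply-supported span DE with redundants M_D and M_E.
End rotations of the released simple span under the applied load (×1/EI):
  at D: point load 166 at a = 1.5: Pab(L + b)/(6LEI) = 93.38/EI
  at E: point load 166 at a = 1.5: Pab(L + a)/(6LEI) = 93.38/EI
  at D: point load 15 at a = 0.6: Pab(L + b)/(6LEI) = 6.48/EI
  at E: point load 15 at a = 0.6: Pab(L + a)/(6LEI) = 4.32/EI
  θ_D0 = 99.86/EI,  θ_E0 = 97.69/EI
Flexibility coefficients: a unit moment at one end gives L/(3EI) there and L/(6EI) at the far end, so f₁₁ = f₂₂ = 1/EI and f₁₂ = f₂₁ = 0.5/EI.
Compatibility — zero rotation at each built-in end:
  1 M_D + 0.5 M_E = 99.86
  0.5 M_D + 1 M_E = 97.69
Solving the pair gives M_D = 68.01 kN·m and M_E = 63.69 kN·m (hogging).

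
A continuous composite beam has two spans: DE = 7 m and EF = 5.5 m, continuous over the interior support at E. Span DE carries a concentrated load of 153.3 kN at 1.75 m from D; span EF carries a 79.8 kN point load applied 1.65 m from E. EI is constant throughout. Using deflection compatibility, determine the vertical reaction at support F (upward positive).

Insert a hinge at E; M_E is the redundant, and each span becomes simply supported.
Rotations at E on the released spans (each span's end-slope, ×1/EI):
  span DE: point load 153.3 at a = 1.75: Pab(L + a)/(6LEI) = 293.4/EI
  span EF: point load 79.8 at a = 1.65: Pab(L + b)/(6LEI) = 143.6/EI
  relative rotation θ_0 = (293.4 + 143.6)/EI = 437.1/EI
A unit hogging moment at E produces rotation L₁/(3EI) + L₂/(3EI) = 4.167/EI.
Slope continuity at E: θ_0 = M_E·4.167/EI, so M_E = 437.1/4.167 = 104.9 kN·m (hogging).
Span EF, ΣM about F: R_E^{EF}·5.5 = 307.2 + 104.9, so R_E^{EF} = 74.93 kN and R_F = 79.8 − 74.93 = 4.868 kN.

R_F = 4.868 kN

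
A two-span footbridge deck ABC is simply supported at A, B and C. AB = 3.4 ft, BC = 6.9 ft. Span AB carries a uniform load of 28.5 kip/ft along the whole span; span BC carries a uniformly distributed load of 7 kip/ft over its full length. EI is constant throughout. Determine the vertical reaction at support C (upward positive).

Release continuity at B by inserting a hinge; the redundant is the internal moment M_B. The primary structure is two simply-supported spans AB and BC.
End slopes at the hinge B, treating each span as simply supported:
  span AB: UDL 28.5: wL³/(24EI) = 46.67/EI
  span BC: UDL 7: wL³/(24EI) = 95.82/EI
  relative rotation θ_0 = (46.67 + 95.82)/EI = 142.5/EI
A unit hogging moment at B produces rotation L₁/(3EI) + L₂/(3EI) = 3.433/EI.
Slope continuity at B: θ_0 = M_B·3.433/EI, so M_B = 142.5/3.433 = 41.5 kip·ft (hogging).
Span BC, ΣM about C: R_B^{BC}·6.9 = 166.6 + 41.5, so R_B^{BC} = 30.16 kip and R_C = 48.3 − 30.16 = 18.14 kip.

R_C = 18.14 kip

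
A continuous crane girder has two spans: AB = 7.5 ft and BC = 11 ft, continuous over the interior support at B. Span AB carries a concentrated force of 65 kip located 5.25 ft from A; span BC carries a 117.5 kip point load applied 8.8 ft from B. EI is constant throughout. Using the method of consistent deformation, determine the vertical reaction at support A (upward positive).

Release continuity at B by inserting a hinge; the redundant is the internal moment M_B. The primary structure is two simply-supported spans AB and BC.
Discontinuity in slope at B on the released structure — sum the simple-span end rotations:
  span AB: point load 65 at a = 5.25: Pab(L + a)/(6LEI) = 217.5/EI
  span BC: point load 117.5 at a = 8.8: Pab(L + b)/(6LEI) = 455/EI
  relative rotation θ_0 = (217.5 + 455)/EI = 672.5/EI
A unit hogging moment at B produces rotation L₁/(3EI) + L₂/(3EI) = 6.167/EI.
Compatibility: M_B·(L₁+L₂)/(3EI) = θ_0, giving M_B = 109.1 kip·ft (hogging).
Span AB, ΣM about A with M_B applied at B: R_B^{AB}·7.5 = 341.2 + 109.1, so R_B^{AB} = 60.04 kip and R_A = 65 − 60.04 = 4.959 kip.

R_A = 4.959 kip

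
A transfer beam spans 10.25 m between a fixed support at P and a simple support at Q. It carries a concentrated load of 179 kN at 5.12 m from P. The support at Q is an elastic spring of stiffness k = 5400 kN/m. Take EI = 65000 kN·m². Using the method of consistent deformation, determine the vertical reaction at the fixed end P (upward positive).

Remove the prop at Q; the released (primary) structure is a cantilever built in at P.
Downward deflection at the released point Q due to the loads:
  point load 179 at a = 5.12: Pa²(3L − a)/(6EI) = 20044/EI
Tip deflection under a unit load at Q: L³/(3EI) = 359/EI.
With EI = 65000 kN·m²: δ_0 = 0.30837 m and δ_{QQ} = 0.005523 m/kN.
Compatibility — the spring shortens by R_Q/k under the reaction it provides: δ_0 − R_Q·δ_{QQ} = R_Q/k. With 1/k = 0.000185 m/kN, R_Q = δ_0 / (δ_{QQ} + 1/k) = 0.30837 / (0.005523 + 0.000185) = 54.03 kN.
Vertical equilibrium: R_P = ΣP − R_Q = 179 − 54.03 = 125 kN.

R_P = 125 kN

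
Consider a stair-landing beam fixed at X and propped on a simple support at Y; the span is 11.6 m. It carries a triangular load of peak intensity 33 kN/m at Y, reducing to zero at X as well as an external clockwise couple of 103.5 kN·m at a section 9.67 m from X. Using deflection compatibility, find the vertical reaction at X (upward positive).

R_X = 73.12 kN

Remove the prop at Y; the released (primary) structure is a cantilever built in at X.
Primary-structure tip deflection at Y by superposition:
  triangular load, peak 33 at the free end: 11w₀L⁴/(120EI) = 54772/EI
  clockwise couple 103.5 at a = 9.67: M₀a(2L − a)/(2EI) = 6771/EI
  δ_0 = 61543/EI
Tip deflection under a unit load at Y: L³/(3EI) = 520.3/EI.
The prop prevents deflection at Y: R_Y = δ_0/δ_{YY} = 61543/520.3 = 118.3 kN.
Vertical equilibrium: R_X = ΣP − R_Y = 191.4 − 118.3 = 73.12 kN.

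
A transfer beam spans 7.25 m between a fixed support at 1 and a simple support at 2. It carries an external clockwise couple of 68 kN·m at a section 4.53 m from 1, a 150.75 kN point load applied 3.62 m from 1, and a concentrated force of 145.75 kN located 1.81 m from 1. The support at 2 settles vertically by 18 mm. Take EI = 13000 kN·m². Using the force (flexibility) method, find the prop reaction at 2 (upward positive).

Take the reaction at 2 as the redundant and release it; the primary structure is a cantilever fixed at 1.
Downward deflection at the released point 2 due to the loads:
  clockwise couple 68 at a = 4.53: M₀a(2L − a)/(2EI) = 1536/EI
  point load 150.75 at a = 3.62: Pa²(3L − a)/(6EI) = 5969/EI
  point load 145.75 at a = 1.81: Pa²(3L − a)/(6EI) = 1587/EI
  δ_0 = 9092/EI
Tip deflection under a unit load at 2: L³/(3EI) = 127/EI.
With EI = 13000 kN·m²: δ_0 = 0.69936 m and δ_{22} = 0.009771 m/kN.
Compatibility — the beam at 2 must follow the support down by 0.018 m: δ_0 − R_2·δ_{22} = 0.018, so R_2 = (0.69936 − 0.018)/0.009771 = 69.73 kN.

R_2 = 69.73 kN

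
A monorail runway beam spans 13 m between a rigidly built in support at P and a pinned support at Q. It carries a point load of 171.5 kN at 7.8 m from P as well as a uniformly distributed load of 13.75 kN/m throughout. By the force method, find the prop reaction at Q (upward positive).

R_Q = 141.1 kN

Choose R_Q as the redundant. The primary structure is the cantilever fixed at P.
Deflection at Q on the released cantilever, summing each load's contribution:
  point load 171.5 at a = 7.8: Pa²(3L − a)/(6EI) = 54257/EI
  UDL 13.75: wL⁴/(8EI) = 49089/EI
  δ_0 = 103346/EI
Tip deflection under a unit load at Q: L³/(3EI) = 732.3/EI.
Compatibility at Q: δ_0 − R_Q·δ_{QQ} = 0, so R_Q = 103346/732.3 = 141.1 kN.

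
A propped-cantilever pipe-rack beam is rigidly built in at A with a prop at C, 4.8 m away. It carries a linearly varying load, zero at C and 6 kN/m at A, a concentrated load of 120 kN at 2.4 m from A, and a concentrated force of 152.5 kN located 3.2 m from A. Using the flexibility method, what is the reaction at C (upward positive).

Choose R_C as the redundant. The primary structure is the cantilever fixed at A.
Downward deflection at the released point C due to the loads:
  triangular load, peak 6 at the fixed end: w₀L⁴/(30EI) = 106.2/EI
  point load 120 at a = 2.4: Pa²(3L − a)/(6EI) = 1382/EI
  point load 152.5 at a = 3.2: Pa²(3L − a)/(6EI) = 2915/EI
  δ_0 = 4404/EI
Flexibility coefficient — unit upward force at C: δ_{CC} = L³/(3EI) = 36.86/EI.
Compatibility at C: δ_0 − R_C·δ_{CC} = 0, so R_C = 4404/36.86 = 119.5 kN.

R_C = 119.5 kN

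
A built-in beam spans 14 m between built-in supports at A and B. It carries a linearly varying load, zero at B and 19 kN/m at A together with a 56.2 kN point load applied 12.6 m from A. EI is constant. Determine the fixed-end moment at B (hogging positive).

Release both end moments; the primary structure is a simply-supported span AB with redundants M_A and M_B.
On the primary (simply-supported) span, the end slopes from the loading are:
  at A: triangular load, peak 19: w₀L³/(45EI) = 1159/EI
  at B: triangular load, peak 19: 7w₀L³/(360EI) = 1014/EI
  at A: point load 56.2 at a = 12.6: Pab(L + b)/(6LEI) = 181.8/EI
  at B: point load 56.2 at a = 12.6: Pab(L + a)/(6LEI) = 313.9/EI
  θ_A0 = 1340/EI,  θ_B0 = 1328/EI
Flexibility coefficients: a unit moment at one end gives L/(3EI) there and L/(6EI) at the far end, so f₁₁ = f₂₂ = 4.667/EI and f₁₂ = f₂₁ = 2.333/EI.
Compatibility — zero rotation at each built-in end:
  4.667 M_A + 2.333 M_B = 1340
  2.333 M_A + 4.667 M_B = 1328
Solving the pair gives M_A = 193.3 kN·m and M_B = 187.9 kN·m (hogging).

M_B = 187.9 kN·m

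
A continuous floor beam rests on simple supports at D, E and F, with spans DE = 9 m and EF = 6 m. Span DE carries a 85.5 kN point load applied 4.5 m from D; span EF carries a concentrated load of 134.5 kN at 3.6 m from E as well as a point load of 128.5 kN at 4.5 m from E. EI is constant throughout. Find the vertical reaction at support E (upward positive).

Insert a hinge at E; M_E is the redundant, and each span becomes simply supported.
End slopes at the hinge E, treating each span as simply supported:
  span DE: point load 85.5 at a = 4.5: Pab(L + a)/(6LEI) = 432.8/EI
  span EF: point load 134.5 at a = 3.6: Pab(L + b)/(6LEI) = 271.2/EI
  span EF: point load 128.5 at a = 4.5: Pab(L + b)/(6LEI) = 180.7/EI
  relative rotation θ_0 = (432.8 + 451.9)/EI = 884.7/EI
A unit hogging moment at E produces rotation L₁/(3EI) + L₂/(3EI) = 5/EI.
Slope continuity at E: θ_0 = M_E·5/EI, so M_E = 884.7/5 = 176.9 kN·m (hogging).
Span DE, ΣM about D with M_E applied at E: R_E^{DE}·9 = 384.8 + 176.9, so R_E^{DE} = 62.41 kN and R_D = 85.5 − 62.41 = 23.09 kN.
Span EF, ΣM about F: R_E^{EF}·6 = 515.5 + 176.9, so R_E^{EF} = 115.4 kN and R_F = 263 − 115.4 = 147.6 kN.
R_E = 62.41 + 115.4 = 177.8 kN.

R_E = 177.8 kN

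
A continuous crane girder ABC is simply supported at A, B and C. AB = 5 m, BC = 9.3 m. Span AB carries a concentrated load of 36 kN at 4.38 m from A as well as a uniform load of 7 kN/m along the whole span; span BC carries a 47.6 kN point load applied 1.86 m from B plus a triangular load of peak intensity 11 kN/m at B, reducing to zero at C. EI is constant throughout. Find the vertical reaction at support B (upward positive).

R_B = 151 kN

Insert a hinge at B; M_B is the redundant, and each span becomes simply supported.
Discontinuity in slope at B on the released structure — sum the simple-span end rotations:
  span AB: point load 36 at a = 4.38: Pab(L + a)/(6LEI) = 30.57/EI
  span AB: UDL 7: wL³/(24EI) = 36.46/EI
  span BC: point load 47.6 at a = 1.86: Pab(L + b)/(6LEI) = 197.6/EI
  span BC: triangular load, peak 11: w₀L³/(45EI) = 196.6/EI
  relative rotation θ_0 = (67.03 + 394.2)/EI = 461.3/EI
A unit hogging moment at B produces rotation L₁/(3EI) + L₂/(3EI) = 4.767/EI.
Compatibility: M_B·(L₁+L₂)/(3EI) = θ_0, giving M_B = 96.77 kN·m (hogging).
Span AB, ΣM about A with M_B applied at B: R_B^{AB}·5 = 245.2 + 96.77, so R_B^{AB} = 68.39 kN and R_A = 71 − 68.39 = 2.611 kN.
Span BC, ΣM about C: R_B^{BC}·9.3 = 671.3 + 96.77, so R_B^{BC} = 82.59 kN and R_C = 98.75 − 82.59 = 16.16 kN.
R_B = 68.39 + 82.59 = 151 kN.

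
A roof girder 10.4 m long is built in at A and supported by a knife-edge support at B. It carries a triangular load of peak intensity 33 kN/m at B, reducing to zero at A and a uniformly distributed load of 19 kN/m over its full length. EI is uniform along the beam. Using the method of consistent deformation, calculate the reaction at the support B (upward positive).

Remove the prop at B; the released (primary) structure is a cantilever built in at A.
Free-end deflection of the primary structure under the applied loading (downward +):
  triangular load, peak 33 at the free end: 11w₀L⁴/(120EI) = 35388/EI
  UDL 19: wL⁴/(8EI) = 27784/EI
  δ_0 = 63172/EI
Tip deflection under a unit load at B: L³/(3EI) = 375/EI.
Compatibility at B: δ_0 − R_B·δ_{BB} = 0, so R_B = 63172/375 = 168.5 kN.

R_B = 168.5 kN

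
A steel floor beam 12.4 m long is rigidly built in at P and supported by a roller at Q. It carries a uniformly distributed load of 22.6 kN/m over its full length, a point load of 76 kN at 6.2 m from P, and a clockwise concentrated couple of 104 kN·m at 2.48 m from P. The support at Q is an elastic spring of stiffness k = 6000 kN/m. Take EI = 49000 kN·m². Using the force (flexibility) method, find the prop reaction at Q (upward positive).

R_Q = 131.7 kN

Release the roller at Q. Primary structure: cantilever fixed at P.
Deflection at Q on the released cantilever, summing each load's contribution:
  UDL 22.6: wL⁴/(8EI) = 66789/EI
  point load 76 at a = 6.2: Pa²(3L − a)/(6EI) = 15094/EI
  clockwise couple 104 at a = 2.48: M₀a(2L − a)/(2EI) = 2878/EI
  δ_0 = 84762/EI
Flexibility coefficient — unit upward force at Q: δ_{QQ} = L³/(3EI) = 635.5/EI.
With EI = 49000 kN·m²: δ_0 = 1.7298 m and δ_{QQ} = 0.01297 m/kN.
Compatibility — the spring shortens by R_Q/k under the reaction it provides: δ_0 − R_Q·δ_{QQ} = R_Q/k. With 1/k = 0.000167 m/kN, R_Q = δ_0 / (δ_{QQ} + 1/k) = 1.7298 / (0.01297 + 0.000167) = 131.7 kN.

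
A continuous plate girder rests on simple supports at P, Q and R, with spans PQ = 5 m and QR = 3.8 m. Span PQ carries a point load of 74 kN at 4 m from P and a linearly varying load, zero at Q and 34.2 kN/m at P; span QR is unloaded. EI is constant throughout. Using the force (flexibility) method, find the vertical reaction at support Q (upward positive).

R_Q = 114.8 kN

Release continuity at Q by inserting a hinge; the redundant is the internal moment M_Q. The primary structure is two simply-supported spans PQ and QR.
End slopes at the hinge Q, treating each span as simply supported:
  span PQ: point load 74 at a = 4: Pab(L + a)/(6LEI) = 88.8/EI
  span PQ: triangular load, peak 34.2: 7w₀L³/(360EI) = 83.12/EI
  relative rotation θ_0 = (171.9 + 0)/EI = 171.9/EI
A unit hogging moment at Q produces rotation L₁/(3EI) + L₂/(3EI) = 2.933/EI.
Compatibility: M_Q·(L₁+L₂)/(3EI) = θ_0, giving M_Q = 58.61 kN·m (hogging).
Span PQ, ΣM about P with M_Q applied at Q: R_Q^{PQ}·5 = 438.5 + 58.61, so R_Q^{PQ} = 99.42 kN and R_P = 159.5 − 99.42 = 60.08 kN.
Span QR, ΣM about R: R_Q^{QR}·3.8 = 0 + 58.61, so R_Q^{QR} = 15.42 kN and R_R = 0 − 15.42 = -15.42 kN.
R_Q = 99.42 + 15.42 = 114.8 kN.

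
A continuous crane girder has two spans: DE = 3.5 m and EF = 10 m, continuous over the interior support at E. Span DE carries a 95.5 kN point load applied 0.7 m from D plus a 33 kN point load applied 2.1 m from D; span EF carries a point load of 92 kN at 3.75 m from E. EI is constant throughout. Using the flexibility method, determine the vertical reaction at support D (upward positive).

R_D = 48.5 kN

Insert a hinge at E; M_E is the redundant, and each span becomes simply supported.
End slopes at the hinge E, treating each span as simply supported:
  span DE: point load 95.5 at a = 0.7: Pab(L + a)/(6LEI) = 37.44/EI
  span DE: point load 33 at a = 2.1: Pab(L + a)/(6LEI) = 25.87/EI
  span EF: point load 92 at a = 3.75: Pab(L + b)/(6LEI) = 584/EI
  relative rotation θ_0 = (63.31 + 584)/EI = 647.3/EI
A unit hogging moment at E produces rotation L₁/(3EI) + L₂/(3EI) = 4.5/EI.
Slope continuity at E: θ_0 = M_E·4.5/EI, so M_E = 647.3/4.5 = 143.8 kN·m (hogging).
Span DE, ΣM about D with M_E applied at E: R_E^{DE}·3.5 = 136.2 + 143.8, so R_E^{DE} = 80 kN and R_D = 128.5 − 80 = 48.5 kN.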